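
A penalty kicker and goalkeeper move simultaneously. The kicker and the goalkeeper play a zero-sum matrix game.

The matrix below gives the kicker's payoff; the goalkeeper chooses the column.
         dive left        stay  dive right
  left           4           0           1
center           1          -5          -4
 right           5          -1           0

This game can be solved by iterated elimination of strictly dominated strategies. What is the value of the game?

0

Column dive left is strictly dominated by stay for the goalkeeper (0<4, -5<1, -1<5); eliminate dive left.
Row center is strictly dominated by row left (0>-5, 1>-4); eliminate center.
Column dive right is strictly dominated by stay for the goalkeeper (0<1, -1<0); eliminate dive right.
Row right is strictly dominated by row left (0>-1); eliminate right.
Only (left, stay) remains, with payoff 0.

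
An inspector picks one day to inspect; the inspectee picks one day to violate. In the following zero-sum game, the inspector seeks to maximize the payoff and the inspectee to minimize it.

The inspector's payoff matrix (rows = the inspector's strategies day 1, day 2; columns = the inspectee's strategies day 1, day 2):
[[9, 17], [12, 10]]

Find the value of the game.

57/5

Row minima are 9 and 10, so the inspector's maximin is 10; column maxima are 12 and 17, so the inspectee's minimax is 12. These differ, so the equilibrium is in mixed strategies.
Let the inspector play day 1 with probability p. The inspectee is indifferent when 9p + 12(1−p) = 17p + 10(1−p), giving p = 1/5.
Let the inspectee play day 1 with probability q. The inspector is indifferent when 9q + 17(1−q) = 12q + 10(1−q), giving q = 7/10.
The value is 9·(7/10) + (17)·(3/10) = 57/5.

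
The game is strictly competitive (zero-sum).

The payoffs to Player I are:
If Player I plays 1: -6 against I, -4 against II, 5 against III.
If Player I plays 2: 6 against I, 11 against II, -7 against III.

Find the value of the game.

-1/2

Column II is strictly dominated by I for Player II (it gives Player I more in every row).
The remaining 2×2 game on (1, 2) × (I, III) has no saddle point. Let Player I play 1 with probability p; indifference gives −6p + 6(1−p) = 5p − 7(1−p), so p = 13/24.
Similarly Player II's optimal q on I is 1/2, and the value is -6·(1/2) + (5)·(1/2) = -1/2.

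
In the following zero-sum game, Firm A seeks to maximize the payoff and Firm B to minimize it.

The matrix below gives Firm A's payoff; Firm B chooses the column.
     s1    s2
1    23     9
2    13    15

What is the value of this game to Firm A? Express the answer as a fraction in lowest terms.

Row minima are 9 and 13, so Firm A's maximin is 13; column maxima are 23 and 15, so Firm B's minimax is 15. These differ, so the equilibrium is in mixed strategies.
Let Firm A play 1 with probability p. Firm B is indifferent when 23p + 13(1−p) = 9p + 15(1−p), giving p = 1/8.
Let Firm B play s1 with probability q. Firm A is indifferent when 23q + 9(1−q) = 13q + 15(1−q), giving q = 3/8.
The value is 23·(3/8) + (9)·(5/8) = 57/4.

57/4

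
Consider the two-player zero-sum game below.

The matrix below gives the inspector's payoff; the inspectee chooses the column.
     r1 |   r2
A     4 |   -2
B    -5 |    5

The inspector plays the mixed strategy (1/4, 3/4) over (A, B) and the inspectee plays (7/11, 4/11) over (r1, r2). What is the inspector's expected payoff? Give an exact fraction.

Against (7/11, 4/11), each row's expected payoff is A: 20/11; B: -15/11.
Taking the (1/4, 3/4)-weighted average: (1/4)·(20/11) + (3/4)·(-15/11) = -25/44.

-25/44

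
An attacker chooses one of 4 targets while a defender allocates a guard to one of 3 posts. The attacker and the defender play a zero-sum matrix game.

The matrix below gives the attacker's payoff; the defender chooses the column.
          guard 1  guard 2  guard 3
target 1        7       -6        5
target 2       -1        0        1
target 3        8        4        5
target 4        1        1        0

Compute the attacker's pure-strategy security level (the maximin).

The worst-case payoff for each row is target 1: -6, target 2: -1, target 3: 4, target 4: 0.
The best of these is 4.

4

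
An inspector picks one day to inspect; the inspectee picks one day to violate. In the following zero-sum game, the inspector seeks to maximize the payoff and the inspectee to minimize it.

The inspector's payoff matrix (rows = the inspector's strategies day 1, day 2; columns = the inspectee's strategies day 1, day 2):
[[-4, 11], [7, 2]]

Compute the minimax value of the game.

Row minima are -4 and 2, so the inspector's maximin is 2; column maxima are 7 and 11, so the inspectee's minimax is 7. These differ, so the equilibrium is in mixed strategies.
Let the inspector play day 1 with probability p. The inspectee is indifferent when −4p + 7(1−p) = 11p + 2(1−p), giving p = 1/4.
Let the inspectee play day 1 with probability q. The inspector is indifferent when −4q + 11(1−q) = 7q + 2(1−q), giving q = 9/20.
The value is -4·(9/20) + (11)·(11/20) = 17/4.

17/4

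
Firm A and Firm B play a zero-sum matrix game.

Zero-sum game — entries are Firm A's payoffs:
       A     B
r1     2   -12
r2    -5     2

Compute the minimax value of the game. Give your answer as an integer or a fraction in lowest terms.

-8/3

Row minima are -12 and -5, so Firm A's maximin is -5; column maxima are 2 and 2, so Firm B's minimax is 2. These differ, so the equilibrium is in mixed strategies.
Let Firm A play r1 with probability p. Firm B is indifferent when 2p − 5(1−p) = −12p + 2(1−p), giving p = 1/3.
Let Firm B play A with probability q. Firm A is indifferent when 2q − 12(1−q) = −5q + 2(1−q), giving q = 2/3.
The value is 2·(2/3) + (-12)·(1/3) = -8/3.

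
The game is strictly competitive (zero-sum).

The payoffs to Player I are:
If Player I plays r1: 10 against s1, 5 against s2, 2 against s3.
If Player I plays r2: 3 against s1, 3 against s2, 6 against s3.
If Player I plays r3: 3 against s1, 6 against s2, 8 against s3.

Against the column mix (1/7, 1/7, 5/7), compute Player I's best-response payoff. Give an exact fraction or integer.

r1: (10)·(1/7) + (5)·(1/7) + (2)·(5/7) = 25/7.
r2: (3)·(1/7) + (3)·(1/7) + (6)·(5/7) = 36/7.
r3: (3)·(1/7) + (6)·(1/7) + (8)·(5/7) = 7.
The best pure response is r3 with expected payoff 7.

7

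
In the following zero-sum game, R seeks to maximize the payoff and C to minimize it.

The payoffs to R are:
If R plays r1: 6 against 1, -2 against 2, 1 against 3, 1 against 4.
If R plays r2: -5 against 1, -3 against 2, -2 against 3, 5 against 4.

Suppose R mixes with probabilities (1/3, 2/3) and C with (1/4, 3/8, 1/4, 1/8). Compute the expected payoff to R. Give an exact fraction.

Against (1/4, 3/8, 1/4, 1/8), each row's expected payoff is r1: 9/8; r2: -9/4.
Taking the (1/3, 2/3)-weighted average: (1/3)·(9/8) + (2/3)·(-9/4) = -9/8.

-9/8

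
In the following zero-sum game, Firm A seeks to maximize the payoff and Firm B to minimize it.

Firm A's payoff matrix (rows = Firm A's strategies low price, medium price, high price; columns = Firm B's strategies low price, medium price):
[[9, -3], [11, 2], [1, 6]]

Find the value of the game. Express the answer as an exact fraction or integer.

32/7

Row low price is strictly dominated by row medium price, so Firm A never plays it.
The remaining 2×2 game on (medium price, high price) × (low price, medium price) has no saddle point. Let Firm A play medium price with probability p; indifference gives 11p + (1−p) = 2p + 6(1−p), so p = 5/14.
Similarly Firm B's optimal q on low price is 2/7, and the value is 11·(2/7) + (2)·(5/7) = 32/7.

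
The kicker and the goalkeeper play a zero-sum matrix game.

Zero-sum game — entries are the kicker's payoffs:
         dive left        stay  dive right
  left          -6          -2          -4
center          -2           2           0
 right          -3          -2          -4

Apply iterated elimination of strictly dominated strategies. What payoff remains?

-2

Column stay is strictly dominated by dive left for the goalkeeper (-6<-2, -2<2, -3<-2); eliminate stay.
Row right is strictly dominated by row center (-2>-3, 0>-4); eliminate right.
Row left is strictly dominated by row center (-2>-6, 0>-4); eliminate left.
Column dive right is strictly dominated by dive left for the goalkeeper (-2<0); eliminate dive right.
Only (center, dive left) remains, with payoff -2.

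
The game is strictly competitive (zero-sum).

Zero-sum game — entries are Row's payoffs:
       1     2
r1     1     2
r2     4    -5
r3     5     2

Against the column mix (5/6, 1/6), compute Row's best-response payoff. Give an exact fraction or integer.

9/2

r1: (1)·(5/6) + (2)·(1/6) = 7/6.
r2: (4)·(5/6) + (-5)·(1/6) = 5/2.
r3: (5)·(5/6) + (2)·(1/6) = 9/2.
The best pure response is r3 with expected payoff 9/2.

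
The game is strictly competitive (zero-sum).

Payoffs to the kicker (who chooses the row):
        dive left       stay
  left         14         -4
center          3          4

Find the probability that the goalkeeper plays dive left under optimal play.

Row minima are -4 and 3, so the kicker's maximin is 3; column maxima are 14 and 4, so the goalkeeper's minimax is 4. These differ, so the equilibrium is in mixed strategies.
Let the goalkeeper play dive left with probability q. The kicker is indifferent when 14q − 4(1−q) = 3q + 4(1−q), giving q = 8/19.

8/19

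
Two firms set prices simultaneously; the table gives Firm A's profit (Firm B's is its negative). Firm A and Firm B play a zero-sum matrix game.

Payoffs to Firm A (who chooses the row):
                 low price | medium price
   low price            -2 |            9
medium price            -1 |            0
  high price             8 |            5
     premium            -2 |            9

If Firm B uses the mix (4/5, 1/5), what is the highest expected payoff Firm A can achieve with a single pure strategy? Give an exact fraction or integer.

37/5

low price: (-2)·(4/5) + (9)·(1/5) = 1/5.
medium price: (-1)·(4/5) + (0)·(1/5) = -4/5.
high price: (8)·(4/5) + (5)·(1/5) = 37/5.
premium: (-2)·(4/5) + (9)·(1/5) = 1/5.
The best pure response is high price with expected payoff 37/5.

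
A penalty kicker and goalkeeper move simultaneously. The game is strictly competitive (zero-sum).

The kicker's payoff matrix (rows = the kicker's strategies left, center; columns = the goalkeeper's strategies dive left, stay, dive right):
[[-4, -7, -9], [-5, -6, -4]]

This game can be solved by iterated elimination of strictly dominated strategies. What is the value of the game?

-6

Column dive left is strictly dominated by stay for the goalkeeper (-7<-4, -6<-5); eliminate dive left.
Row left is strictly dominated by row center (-6>-7, -4>-9); eliminate left.
Column dive right is strictly dominated by stay for the goalkeeper (-6<-4); eliminate dive right.
Only (center, stay) remains, with payoff -6.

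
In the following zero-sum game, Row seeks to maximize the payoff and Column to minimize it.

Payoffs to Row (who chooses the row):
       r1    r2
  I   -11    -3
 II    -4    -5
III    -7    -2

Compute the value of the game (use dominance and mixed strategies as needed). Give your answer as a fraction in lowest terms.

Row I is strictly dominated by row III, so Row never plays it.
The remaining 2×2 game on (II, III) × (r1, r2) has no saddle point. Let Row play II with probability p; indifference gives −4p − 7(1−p) = −5p − 2(1−p), so p = 5/6.
Similarly Column's optimal q on r1 is 1/2, and the value is -4·(1/2) + (-5)·(1/2) = -9/2.

-9/2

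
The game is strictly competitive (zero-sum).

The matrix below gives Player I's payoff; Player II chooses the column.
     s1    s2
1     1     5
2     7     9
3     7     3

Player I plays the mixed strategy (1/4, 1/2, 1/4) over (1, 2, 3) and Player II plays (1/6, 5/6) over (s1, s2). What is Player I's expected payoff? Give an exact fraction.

19/3

Against (1/6, 5/6), each row's expected payoff is 1: 13/3; 2: 26/3; 3: 11/3.
Taking the (1/4, 1/2, 1/4)-weighted average: (1/4)·(13/3) + (1/2)·(26/3) + (1/4)·(11/3) = 19/3.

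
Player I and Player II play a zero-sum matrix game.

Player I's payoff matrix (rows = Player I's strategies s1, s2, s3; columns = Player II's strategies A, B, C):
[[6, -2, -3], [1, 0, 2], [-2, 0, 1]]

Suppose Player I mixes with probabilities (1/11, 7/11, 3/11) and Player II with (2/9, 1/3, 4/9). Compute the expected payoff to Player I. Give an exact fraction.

64/99

Against (2/9, 1/3, 4/9), each row's expected payoff is s1: -2/3; s2: 10/9; s3: 0.
Taking the (1/11, 7/11, 3/11)-weighted average: (1/11)·(-2/3) + (7/11)·(10/9) + (3/11)·(0) = 64/99.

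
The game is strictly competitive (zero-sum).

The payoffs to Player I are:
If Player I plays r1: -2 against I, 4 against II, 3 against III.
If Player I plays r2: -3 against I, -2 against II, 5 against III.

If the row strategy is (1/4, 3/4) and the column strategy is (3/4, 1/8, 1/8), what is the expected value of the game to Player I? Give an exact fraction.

Against (3/4, 1/8, 1/8), each row's expected payoff is r1: -5/8; r2: -15/8.
Taking the (1/4, 3/4)-weighted average: (1/4)·(-5/8) + (3/4)·(-15/8) = -25/16.

-25/16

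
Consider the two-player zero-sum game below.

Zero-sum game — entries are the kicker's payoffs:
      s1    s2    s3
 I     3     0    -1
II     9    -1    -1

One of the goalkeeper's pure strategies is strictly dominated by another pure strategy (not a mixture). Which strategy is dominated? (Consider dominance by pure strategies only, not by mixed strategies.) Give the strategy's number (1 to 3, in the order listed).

1

The goalkeeper prefers columns that give the kicker less. Compare s1 with s2: 0 < 3, -1 < 9.
So s2 strictly dominates s1 for the goalkeeper; s1 is strictly dominated.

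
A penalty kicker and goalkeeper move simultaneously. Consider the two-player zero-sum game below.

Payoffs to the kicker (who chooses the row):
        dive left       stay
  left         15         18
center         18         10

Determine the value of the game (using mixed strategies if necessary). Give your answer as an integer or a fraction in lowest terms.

174/11

Row minima are 15 and 10, so the kicker's maximin is 15; column maxima are 18 and 18, so the goalkeeper's minimax is 18. These differ, so the equilibrium is in mixed strategies.
Let the kicker play left with probability p. The goalkeeper is indifferent when 15p + 18(1−p) = 18p + 10(1−p), giving p = 8/11.
Let the goalkeeper play dive left with probability q. The kicker is indifferent when 15q + 18(1−q) = 18q + 10(1−q), giving q = 8/11.
The value is 15·(8/11) + (18)·(3/11) = 174/11.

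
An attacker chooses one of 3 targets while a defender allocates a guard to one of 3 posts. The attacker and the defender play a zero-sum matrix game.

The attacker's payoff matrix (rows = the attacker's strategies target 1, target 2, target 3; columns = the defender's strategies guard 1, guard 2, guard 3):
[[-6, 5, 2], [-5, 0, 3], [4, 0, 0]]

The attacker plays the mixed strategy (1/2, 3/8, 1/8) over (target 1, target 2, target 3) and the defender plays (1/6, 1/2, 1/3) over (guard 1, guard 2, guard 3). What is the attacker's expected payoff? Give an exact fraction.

59/48

Against (1/6, 1/2, 1/3), each row's expected payoff is target 1: 13/6; target 2: 1/6; target 3: 2/3.
Taking the (1/2, 3/8, 1/8)-weighted average: (1/2)·(13/6) + (3/8)·(1/6) + (1/8)·(2/3) = 59/48.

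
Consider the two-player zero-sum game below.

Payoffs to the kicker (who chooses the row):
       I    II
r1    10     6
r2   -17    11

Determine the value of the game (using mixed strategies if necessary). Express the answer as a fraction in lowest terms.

Row minima are 6 and -17, so the kicker's maximin is 6; column maxima are 10 and 11, so the goalkeeper's minimax is 10. These differ, so the equilibrium is in mixed strategies.
Let the kicker play r1 with probability p. The goalkeeper is indifferent when 10p − 17(1−p) = 6p + 11(1−p), giving p = 7/8.
Let the goalkeeper play I with probability q. The kicker is indifferent when 10q + 6(1−q) = −17q + 11(1−q), giving q = 5/32.
The value is 10·(5/32) + (6)·(27/32) = 53/8.

53/8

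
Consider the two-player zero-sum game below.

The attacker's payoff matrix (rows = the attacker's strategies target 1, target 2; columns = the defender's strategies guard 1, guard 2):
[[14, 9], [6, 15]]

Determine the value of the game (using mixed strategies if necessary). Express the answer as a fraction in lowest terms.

78/7

Row minima are 9 and 6, so the attacker's maximin is 9; column maxima are 14 and 15, so the defender's minimax is 14. These differ, so the equilibrium is in mixed strategies.
Let the attacker play target 1 with probability p. The defender is indifferent when 14p + 6(1−p) = 9p + 15(1−p), giving p = 9/14.
Let the defender play guard 1 with probability q. The attacker is indifferent when 14q + 9(1−q) = 6q + 15(1−q), giving q = 3/7.
The value is 14·(3/7) + (9)·(4/7) = 78/7.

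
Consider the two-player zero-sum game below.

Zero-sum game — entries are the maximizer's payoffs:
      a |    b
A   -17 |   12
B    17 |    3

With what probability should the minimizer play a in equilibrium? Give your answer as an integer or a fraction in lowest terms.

9/43

Row minima are -17 and 3, so the maximizer's maximin is 3; column maxima are 17 and 12, so the minimizer's minimax is 12. These differ, so the equilibrium is in mixed strategies.
Let the minimizer play a with probability q. The maximizer is indifferent when −17q + 12(1−q) = 17q + 3(1−q), giving q = 9/43.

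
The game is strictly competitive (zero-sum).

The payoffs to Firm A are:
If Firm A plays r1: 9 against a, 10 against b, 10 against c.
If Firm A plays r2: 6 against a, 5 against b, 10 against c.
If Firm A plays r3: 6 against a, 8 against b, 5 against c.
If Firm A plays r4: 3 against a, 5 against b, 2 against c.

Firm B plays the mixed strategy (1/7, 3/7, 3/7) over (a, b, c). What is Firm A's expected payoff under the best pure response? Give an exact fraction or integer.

r1: (9)·(1/7) + (10)·(3/7) + (10)·(3/7) = 69/7.
r2: (6)·(1/7) + (5)·(3/7) + (10)·(3/7) = 51/7.
r3: (6)·(1/7) + (8)·(3/7) + (5)·(3/7) = 45/7.
r4: (3)·(1/7) + (5)·(3/7) + (2)·(3/7) = 24/7.
The best pure response is r1 with expected payoff 69/7.

69/7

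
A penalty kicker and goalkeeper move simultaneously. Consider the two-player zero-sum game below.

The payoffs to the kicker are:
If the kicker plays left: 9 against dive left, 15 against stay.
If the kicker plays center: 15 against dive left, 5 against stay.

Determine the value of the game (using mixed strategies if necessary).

45/4

Row minima are 9 and 5, so the kicker's maximin is 9; column maxima are 15 and 15, so the goalkeeper's minimax is 15. These differ, so the equilibrium is in mixed strategies.
Let the kicker play left with probability p. The goalkeeper is indifferent when 9p + 15(1−p) = 15p + 5(1−p), giving p = 5/8.
Let the goalkeeper play dive left with probability q. The kicker is indifferent when 9q + 15(1−q) = 15q + 5(1−q), giving q = 5/8.
The value is 9·(5/8) + (15)·(3/8) = 45/4.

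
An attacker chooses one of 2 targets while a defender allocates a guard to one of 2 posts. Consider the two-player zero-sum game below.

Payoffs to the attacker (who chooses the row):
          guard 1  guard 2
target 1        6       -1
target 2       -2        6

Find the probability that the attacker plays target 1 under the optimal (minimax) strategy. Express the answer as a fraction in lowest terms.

8/15

Row minima are -1 and -2, so the attacker's maximin is -1; column maxima are 6 and 6, so the defender's minimax is 6. These differ, so the equilibrium is in mixed strategies.
Let the attacker play target 1 with probability p. The defender is indifferent when 6p − 2(1−p) = −p + 6(1−p), giving p = 8/15.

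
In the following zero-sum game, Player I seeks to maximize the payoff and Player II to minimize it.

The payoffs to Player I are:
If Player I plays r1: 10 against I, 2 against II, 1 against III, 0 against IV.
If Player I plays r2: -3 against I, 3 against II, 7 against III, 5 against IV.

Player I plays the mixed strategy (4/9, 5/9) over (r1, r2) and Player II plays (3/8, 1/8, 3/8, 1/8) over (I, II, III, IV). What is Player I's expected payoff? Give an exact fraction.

10/3

Against (3/8, 1/8, 3/8, 1/8), each row's expected payoff is r1: 35/8; r2: 5/2.
Taking the (4/9, 5/9)-weighted average: (4/9)·(35/8) + (5/9)·(5/2) = 10/3.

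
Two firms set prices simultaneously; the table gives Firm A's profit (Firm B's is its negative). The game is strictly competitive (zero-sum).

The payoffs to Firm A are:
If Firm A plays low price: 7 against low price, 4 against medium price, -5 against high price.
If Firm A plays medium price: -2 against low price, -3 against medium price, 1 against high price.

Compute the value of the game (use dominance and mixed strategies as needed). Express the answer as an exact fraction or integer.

Column low price is strictly dominated by medium price for Firm B (it gives Firm A more in every row).
The remaining 2×2 game on (low price, medium price) × (medium price, high price) has no saddle point. Let Firm A play low price with probability p; indifference gives 4p − 3(1−p) = −5p + (1−p), so p = 4/13.
Similarly Firm B's optimal q on medium price is 6/13, and the value is 4·(6/13) + (-5)·(7/13) = -11/13.

-11/13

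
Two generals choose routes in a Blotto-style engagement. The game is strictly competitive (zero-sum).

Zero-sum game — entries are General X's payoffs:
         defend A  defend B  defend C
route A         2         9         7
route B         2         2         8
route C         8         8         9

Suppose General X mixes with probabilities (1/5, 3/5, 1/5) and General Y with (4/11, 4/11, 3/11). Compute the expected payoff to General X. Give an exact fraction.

Against (4/11, 4/11, 3/11), each row's expected payoff is route A: 65/11; route B: 40/11; route C: 91/11.
Taking the (1/5, 3/5, 1/5)-weighted average: (1/5)·(65/11) + (3/5)·(40/11) + (1/5)·(91/11) = 276/55.

276/55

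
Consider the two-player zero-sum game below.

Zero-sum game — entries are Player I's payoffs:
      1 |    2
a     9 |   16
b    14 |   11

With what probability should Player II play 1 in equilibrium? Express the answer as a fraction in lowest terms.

Row minima are 9 and 11, so Player I's maximin is 11; column maxima are 14 and 16, so Player II's minimax is 14. These differ, so the equilibrium is in mixed strategies.
Let Player II play 1 with probability q. Player I is indifferent when 9q + 16(1−q) = 14q + 11(1−q), giving q = 1/2.

1/2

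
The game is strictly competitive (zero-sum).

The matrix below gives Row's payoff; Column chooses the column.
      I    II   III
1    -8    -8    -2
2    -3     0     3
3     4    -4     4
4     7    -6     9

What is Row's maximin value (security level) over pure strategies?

-3

The worst-case payoff for each row is 1: -8, 2: -3, 3: -4, 4: -6.
The best of these is -3.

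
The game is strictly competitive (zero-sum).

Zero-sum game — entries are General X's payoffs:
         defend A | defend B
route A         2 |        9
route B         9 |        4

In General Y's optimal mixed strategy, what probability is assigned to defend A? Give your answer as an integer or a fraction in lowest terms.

Row minima are 2 and 4, so General X's maximin is 4; column maxima are 9 and 9, so General Y's minimax is 9. These differ, so the equilibrium is in mixed strategies.
Let General Y play defend A with probability q. General X is indifferent when 2q + 9(1−q) = 9q + 4(1−q), giving q = 5/12.

5/12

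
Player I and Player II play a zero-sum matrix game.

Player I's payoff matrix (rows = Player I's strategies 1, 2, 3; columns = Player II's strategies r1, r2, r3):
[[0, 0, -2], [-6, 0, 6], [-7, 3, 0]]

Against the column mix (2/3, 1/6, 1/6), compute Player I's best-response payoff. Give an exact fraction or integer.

-1/3

1: (0)·(2/3) + (0)·(1/6) + (-2)·(1/6) = -1/3.
2: (-6)·(2/3) + (0)·(1/6) + (6)·(1/6) = -3.
3: (-7)·(2/3) + (3)·(1/6) + (0)·(1/6) = -25/6.
The best pure response is 1 with expected payoff -1/3.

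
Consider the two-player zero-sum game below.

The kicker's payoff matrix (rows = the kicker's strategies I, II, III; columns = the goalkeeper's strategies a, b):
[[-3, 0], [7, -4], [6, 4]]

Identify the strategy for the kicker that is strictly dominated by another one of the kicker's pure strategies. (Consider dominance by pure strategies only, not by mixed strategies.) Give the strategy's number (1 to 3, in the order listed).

Compare I with III: 6 > -3, 4 > 0.
So III strictly dominates I for the kicker; I is strictly dominated.

1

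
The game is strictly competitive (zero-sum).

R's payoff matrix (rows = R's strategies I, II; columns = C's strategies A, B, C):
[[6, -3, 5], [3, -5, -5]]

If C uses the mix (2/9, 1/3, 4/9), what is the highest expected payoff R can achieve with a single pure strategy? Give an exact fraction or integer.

23/9

I: (6)·(2/9) + (-3)·(1/3) + (5)·(4/9) = 23/9.
II: (3)·(2/9) + (-5)·(1/3) + (-5)·(4/9) = -29/9.
The best pure response is I with expected payoff 23/9.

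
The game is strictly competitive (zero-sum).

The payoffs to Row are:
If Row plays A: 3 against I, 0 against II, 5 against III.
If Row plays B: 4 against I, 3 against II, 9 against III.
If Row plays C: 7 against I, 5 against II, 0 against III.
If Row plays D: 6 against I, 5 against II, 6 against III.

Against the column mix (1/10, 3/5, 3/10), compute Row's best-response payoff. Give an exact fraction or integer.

27/5

A: (3)·(1/10) + (0)·(3/5) + (5)·(3/10) = 9/5.
B: (4)·(1/10) + (3)·(3/5) + (9)·(3/10) = 49/10.
C: (7)·(1/10) + (5)·(3/5) + (0)·(3/10) = 37/10.
D: (6)·(1/10) + (5)·(3/5) + (6)·(3/10) = 27/5.
The best pure response is D with expected payoff 27/5.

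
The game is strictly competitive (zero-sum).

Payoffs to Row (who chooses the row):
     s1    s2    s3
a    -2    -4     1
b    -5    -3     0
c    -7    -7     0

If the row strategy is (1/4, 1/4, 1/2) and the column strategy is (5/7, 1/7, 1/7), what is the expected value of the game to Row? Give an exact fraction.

-125/28

Against (5/7, 1/7, 1/7), each row's expected payoff is a: -13/7; b: -4; c: -6.
Taking the (1/4, 1/4, 1/2)-weighted average: (1/4)·(-13/7) + (1/4)·(-4) + (1/2)·(-6) = -125/28.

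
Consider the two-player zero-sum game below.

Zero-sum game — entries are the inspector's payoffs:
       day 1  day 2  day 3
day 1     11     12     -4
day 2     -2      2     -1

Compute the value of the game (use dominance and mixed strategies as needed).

Column day 2 is strictly dominated by day 1 for the inspectee (it gives the inspector more in every row).
The remaining 2×2 game on (day 1, day 2) × (day 1, day 3) has no saddle point. Let the inspector play day 1 with probability p; indifference gives 11p − 2(1−p) = −4p − (1−p), so p = 1/16.
Similarly the inspectee's optimal q on day 1 is 3/16, and the value is 11·(3/16) + (-4)·(13/16) = -19/16.

-19/16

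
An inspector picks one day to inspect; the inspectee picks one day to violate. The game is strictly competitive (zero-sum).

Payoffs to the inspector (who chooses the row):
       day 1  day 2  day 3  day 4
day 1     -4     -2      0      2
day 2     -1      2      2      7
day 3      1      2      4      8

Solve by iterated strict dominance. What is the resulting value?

Column day 2 is strictly dominated by day 1 for the inspectee (-4<-2, -1<2, 1<2); eliminate day 2.
Column day 4 is strictly dominated by day 1 for the inspectee (-4<2, -1<7, 1<8); eliminate day 4.
Column day 3 is strictly dominated by day 1 for the inspectee (-4<0, -1<2, 1<4); eliminate day 3.
Row day 1 is strictly dominated by row day 2 (-1>-4); eliminate day 1.
Row day 2 is strictly dominated by row day 3 (1>-1); eliminate day 2.
Only (day 3, day 1) remains, with payoff 1.

1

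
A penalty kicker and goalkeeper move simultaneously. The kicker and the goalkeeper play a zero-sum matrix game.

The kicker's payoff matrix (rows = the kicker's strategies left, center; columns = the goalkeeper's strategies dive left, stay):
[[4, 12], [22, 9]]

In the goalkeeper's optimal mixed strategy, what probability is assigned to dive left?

Row minima are 4 and 9, so the kicker's maximin is 9; column maxima are 22 and 12, so the goalkeeper's minimax is 12. These differ, so the equilibrium is in mixed strategies.
Let the goalkeeper play dive left with probability q. The kicker is indifferent when 4q + 12(1−q) = 22q + 9(1−q), giving q = 1/7.

1/7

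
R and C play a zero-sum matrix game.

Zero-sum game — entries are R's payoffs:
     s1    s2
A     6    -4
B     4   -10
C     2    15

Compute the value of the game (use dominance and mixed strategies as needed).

Row B is strictly dominated by row A, so R never plays it.
The remaining 2×2 game on (A, C) × (s1, s2) has no saddle point. Let R play A with probability p; indifference gives 6p + 2(1−p) = −4p + 15(1−p), so p = 13/23.
Similarly C's optimal q on s1 is 19/23, and the value is 6·(19/23) + (-4)·(4/23) = 98/23.

98/23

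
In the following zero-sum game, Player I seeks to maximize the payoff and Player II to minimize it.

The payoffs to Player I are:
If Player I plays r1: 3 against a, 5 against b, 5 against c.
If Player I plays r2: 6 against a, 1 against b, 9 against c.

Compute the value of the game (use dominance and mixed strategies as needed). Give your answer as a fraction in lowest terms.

Column c is strictly dominated by a for Player II (it gives Player I more in every row).
The remaining 2×2 game on (r1, r2) × (a, b) has no saddle point. Let Player I play r1 with probability p; indifference gives 3p + 6(1−p) = 5p + (1−p), so p = 5/7.
Similarly Player II's optimal q on a is 4/7, and the value is 3·(4/7) + (5)·(3/7) = 27/7.

27/7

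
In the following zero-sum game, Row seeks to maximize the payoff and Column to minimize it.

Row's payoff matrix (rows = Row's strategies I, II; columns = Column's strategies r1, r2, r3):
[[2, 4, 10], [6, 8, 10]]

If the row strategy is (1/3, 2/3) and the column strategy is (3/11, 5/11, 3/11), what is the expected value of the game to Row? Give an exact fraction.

232/33

Against (3/11, 5/11, 3/11), each row's expected payoff is I: 56/11; II: 8.
Taking the (1/3, 2/3)-weighted average: (1/3)·(56/11) + (2/3)·(8) = 232/33.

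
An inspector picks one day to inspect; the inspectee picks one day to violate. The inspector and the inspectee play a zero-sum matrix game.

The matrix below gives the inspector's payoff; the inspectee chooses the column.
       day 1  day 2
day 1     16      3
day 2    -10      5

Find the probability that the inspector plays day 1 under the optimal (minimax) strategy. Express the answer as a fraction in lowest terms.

Row minima are 3 and -10, so the inspector's maximin is 3; column maxima are 16 and 5, so the inspectee's minimax is 5. These differ, so the equilibrium is in mixed strategies.
Let the inspector play day 1 with probability p. The inspectee is indifferent when 16p − 10(1−p) = 3p + 5(1−p), giving p = 15/28.

15/28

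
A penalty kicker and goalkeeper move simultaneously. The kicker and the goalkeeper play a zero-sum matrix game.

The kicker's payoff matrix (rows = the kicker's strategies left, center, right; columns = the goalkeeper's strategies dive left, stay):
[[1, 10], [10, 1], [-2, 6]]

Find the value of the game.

11/2

Row right is strictly dominated by row left, so the kicker never plays it.
The remaining 2×2 game on (left, center) × (dive left, stay) has no saddle point. Let the kicker play left with probability p; indifference gives p + 10(1−p) = 10p + (1−p), so p = 1/2.
Similarly the goalkeeper's optimal q on dive left is 1/2, and the value is 1·(1/2) + (10)·(1/2) = 11/2.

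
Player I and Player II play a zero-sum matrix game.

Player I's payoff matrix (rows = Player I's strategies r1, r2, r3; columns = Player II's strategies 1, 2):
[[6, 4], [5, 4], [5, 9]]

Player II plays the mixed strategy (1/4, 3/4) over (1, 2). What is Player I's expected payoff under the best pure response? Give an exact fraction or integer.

8

r1: (6)·(1/4) + (4)·(3/4) = 9/2.
r2: (5)·(1/4) + (4)·(3/4) = 17/4.
r3: (5)·(1/4) + (9)·(3/4) = 8.
The best pure response is r3 with expected payoff 8.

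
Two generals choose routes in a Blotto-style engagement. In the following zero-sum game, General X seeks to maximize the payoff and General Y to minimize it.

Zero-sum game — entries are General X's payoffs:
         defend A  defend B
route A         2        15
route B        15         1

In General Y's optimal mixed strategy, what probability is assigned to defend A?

Row minima are 2 and 1, so General X's maximin is 2; column maxima are 15 and 15, so General Y's minimax is 15. These differ, so the equilibrium is in mixed strategies.
Let General Y play defend A with probability q. General X is indifferent when 2q + 15(1−q) = 15q + (1−q), giving q = 14/27.

14/27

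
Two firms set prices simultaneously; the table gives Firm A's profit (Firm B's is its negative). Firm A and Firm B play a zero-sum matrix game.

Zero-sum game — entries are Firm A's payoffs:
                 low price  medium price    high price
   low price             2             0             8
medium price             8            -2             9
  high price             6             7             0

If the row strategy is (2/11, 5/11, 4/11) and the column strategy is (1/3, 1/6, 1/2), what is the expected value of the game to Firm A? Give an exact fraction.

337/66

Against (1/3, 1/6, 1/2), each row's expected payoff is low price: 14/3; medium price: 41/6; high price: 19/6.
Taking the (2/11, 5/11, 4/11)-weighted average: (2/11)·(14/3) + (5/11)·(41/6) + (4/11)·(19/6) = 337/66.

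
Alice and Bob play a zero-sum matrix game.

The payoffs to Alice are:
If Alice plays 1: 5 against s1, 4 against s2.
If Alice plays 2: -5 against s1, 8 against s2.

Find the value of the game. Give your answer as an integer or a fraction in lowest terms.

Row minima are 4 and -5, so Alice's maximin is 4; column maxima are 5 and 8, so Bob's minimax is 5. These differ, so the equilibrium is in mixed strategies.
Let Alice play 1 with probability p. Bob is indifferent when 5p − 5(1−p) = 4p + 8(1−p), giving p = 13/14.
Let Bob play s1 with probability q. Alice is indifferent when 5q + 4(1−q) = −5q + 8(1−q), giving q = 2/7.
The value is 5·(2/7) + (4)·(5/7) = 30/7.

30/7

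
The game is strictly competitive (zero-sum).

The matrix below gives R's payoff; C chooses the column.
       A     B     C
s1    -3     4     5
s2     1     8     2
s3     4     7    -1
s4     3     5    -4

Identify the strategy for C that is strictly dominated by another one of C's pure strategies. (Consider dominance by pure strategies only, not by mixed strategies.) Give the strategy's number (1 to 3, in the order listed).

2

C prefers columns that give R less. Compare B with A: -3 < 4, 1 < 8, 4 < 7, 3 < 5.
So A strictly dominates B for C; B is strictly dominated.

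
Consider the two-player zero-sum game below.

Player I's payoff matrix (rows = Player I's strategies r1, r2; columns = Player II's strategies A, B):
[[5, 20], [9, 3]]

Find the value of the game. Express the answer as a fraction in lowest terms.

55/7

Row minima are 5 and 3, so Player I's maximin is 5; column maxima are 9 and 20, so Player II's minimax is 9. These differ, so the equilibrium is in mixed strategies.
Let Player I play r1 with probability p. Player II is indifferent when 5p + 9(1−p) = 20p + 3(1−p), giving p = 2/7.
Let Player II play A with probability q. Player I is indifferent when 5q + 20(1−q) = 9q + 3(1−q), giving q = 17/21.
The value is 5·(17/21) + (20)·(4/21) = 55/7.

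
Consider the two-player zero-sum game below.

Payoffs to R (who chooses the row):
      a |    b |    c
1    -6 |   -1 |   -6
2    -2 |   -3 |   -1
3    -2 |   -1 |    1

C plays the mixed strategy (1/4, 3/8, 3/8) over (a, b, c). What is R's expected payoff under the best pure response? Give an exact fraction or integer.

-1/2

1: (-6)·(1/4) + (-1)·(3/8) + (-6)·(3/8) = -33/8.
2: (-2)·(1/4) + (-3)·(3/8) + (-1)·(3/8) = -2.
3: (-2)·(1/4) + (-1)·(3/8) + (1)·(3/8) = -1/2.
The best pure response is 3 with expected payoff -1/2.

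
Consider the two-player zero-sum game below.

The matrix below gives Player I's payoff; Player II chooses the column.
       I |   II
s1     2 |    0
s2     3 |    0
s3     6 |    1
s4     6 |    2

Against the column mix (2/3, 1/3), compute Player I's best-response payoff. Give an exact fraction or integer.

s1: (2)·(2/3) + (0)·(1/3) = 4/3.
s2: (3)·(2/3) + (0)·(1/3) = 2.
s3: (6)·(2/3) + (1)·(1/3) = 13/3.
s4: (6)·(2/3) + (2)·(1/3) = 14/3.
The best pure response is s4 with expected payoff 14/3.

14/3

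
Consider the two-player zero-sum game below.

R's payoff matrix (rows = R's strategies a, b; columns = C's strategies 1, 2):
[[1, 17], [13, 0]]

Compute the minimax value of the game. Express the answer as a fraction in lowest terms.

Row minima are 1 and 0, so R's maximin is 1; column maxima are 13 and 17, so C's minimax is 13. These differ, so the equilibrium is in mixed strategies.
Let R play a with probability p. C is indifferent when p + 13(1−p) = 17p, giving p = 13/29.
Let C play 1 with probability q. R is indifferent when q + 17(1−q) = 13q, giving q = 17/29.
The value is 1·(17/29) + (17)·(12/29) = 221/29.

221/29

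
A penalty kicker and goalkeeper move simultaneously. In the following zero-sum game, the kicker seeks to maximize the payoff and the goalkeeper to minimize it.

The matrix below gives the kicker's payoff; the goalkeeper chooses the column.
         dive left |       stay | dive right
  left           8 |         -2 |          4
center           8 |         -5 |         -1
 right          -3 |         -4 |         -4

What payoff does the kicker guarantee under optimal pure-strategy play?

Row minima: -2, -5, -4 → the kicker's maximin is -2.
Column maxima: 8, -2, 4 → the goalkeeper's minimax is -2.
They coincide at (left, stay), so the value is -2.

-2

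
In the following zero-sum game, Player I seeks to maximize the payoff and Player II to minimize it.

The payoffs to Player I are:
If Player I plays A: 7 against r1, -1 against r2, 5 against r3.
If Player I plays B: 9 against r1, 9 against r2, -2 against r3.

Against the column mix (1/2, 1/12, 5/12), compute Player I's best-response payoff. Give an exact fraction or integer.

A: (7)·(1/2) + (-1)·(1/12) + (5)·(5/12) = 11/2.
B: (9)·(1/2) + (9)·(1/12) + (-2)·(5/12) = 53/12.
The best pure response is A with expected payoff 11/2.

11/2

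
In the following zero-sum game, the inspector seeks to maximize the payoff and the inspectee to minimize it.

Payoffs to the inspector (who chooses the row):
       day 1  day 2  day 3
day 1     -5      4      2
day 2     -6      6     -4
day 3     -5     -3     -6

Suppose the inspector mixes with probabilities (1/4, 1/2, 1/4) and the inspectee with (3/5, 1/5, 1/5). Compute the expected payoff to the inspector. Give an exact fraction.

-13/4

Against (3/5, 1/5, 1/5), each row's expected payoff is day 1: -9/5; day 2: -16/5; day 3: -24/5.
Taking the (1/4, 1/2, 1/4)-weighted average: (1/4)·(-9/5) + (1/2)·(-16/5) + (1/4)·(-24/5) = -13/4.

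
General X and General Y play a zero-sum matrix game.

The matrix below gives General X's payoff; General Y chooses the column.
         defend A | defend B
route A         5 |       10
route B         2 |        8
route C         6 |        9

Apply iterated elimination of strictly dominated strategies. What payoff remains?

6

Row route B is strictly dominated by row route A (5>2, 10>8); eliminate route B.
Column defend B is strictly dominated by defend A for General Y (5<10, 6<9); eliminate defend B.
Row route A is strictly dominated by row route C (6>5); eliminate route A.
Only (route C, defend A) remains, with payoff 6.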